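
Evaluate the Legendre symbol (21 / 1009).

1

Reciprocity: 21 ≡ 1 and 1009 ≡ 1 (mod 4), so (21/1009) = +(1009/21).
Reduce top mod 21: now compute (1/21).
Reached (1/21) = 1. Collecting the sign flips along the way, the symbol is +1.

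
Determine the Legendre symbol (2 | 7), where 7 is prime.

Euler's criterion: (2/7) ≡ 2^3 (mod 7).
2^2 ≡ 4 (mod 7)
2^3 = 2^(2+1) ≡ 1 (mod 7).
Result is 1, so (2/7) = 1.

1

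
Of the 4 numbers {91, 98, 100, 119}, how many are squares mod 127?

2

(91/127) = -1 → non-residue.
(98/127) = +1 → QR.
(100/127) = +1 → QR.
(119/127) = -1 → non-residue.
Total quadratic residues among the 4: 2.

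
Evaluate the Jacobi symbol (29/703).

Reciprocity: 29 ≡ 1 and 703 ≡ 3 (mod 4), so (29/703) = +(703/29).
Reduce top mod 29: now compute (7/29).
Reciprocity: 7 ≡ 3 and 29 ≡ 1 (mod 4), so (7/29) = +(29/7).
Reduce top mod 7: now compute (1/7).
Reached (1/7) = 1. Collecting the sign flips along the way, the symbol is +1.

1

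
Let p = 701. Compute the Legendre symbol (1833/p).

First reduce: 1833 ≡ 431 (mod 701).
Reciprocity: 431 ≡ 3 and 701 ≡ 1 (mod 4), so (431/701) = +(701/431).
Reduce top mod 431: now compute (270/431).
Pull out 2: since 431 ≡ 7 (mod 8), (2/431) = +1.
Reciprocity: 135 ≡ 3 and 431 ≡ 3 (mod 4), so (135/431) = −(431/135).
Reduce top mod 135: now compute (26/135).
Pull out 2: since 135 ≡ 7 (mod 8), (2/135) = +1.
Reciprocity: 13 ≡ 1 and 135 ≡ 3 (mod 4), so (13/135) = +(135/13).
Reduce top mod 13: now compute (5/13).
Reciprocity: 5 ≡ 1 and 13 ≡ 1 (mod 4), so (5/13) = +(13/5).
Reduce top mod 5: now compute (3/5).
Reciprocity: 3 ≡ 3 and 5 ≡ 1 (mod 4), so (3/5) = +(5/3).
Reduce top mod 3: now compute (2/3).
Pull out 2: since 3 ≡ 3 (mod 8), (2/3) = -1.
Reached (1/3) = 1. Collecting the sign flips along the way, the symbol is +1.

1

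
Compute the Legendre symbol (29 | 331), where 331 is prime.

Reciprocity: 29 ≡ 1 and 331 ≡ 3 (mod 4), so (29/331) = +(331/29).
Reduce top mod 29: now compute (12/29).
Pull out 2^2: since 29 ≡ 5 (mod 8), (2/29) = -1, so (2/29)^2 = +1.
Reciprocity: 3 ≡ 3 and 29 ≡ 1 (mod 4), so (3/29) = +(29/3).
Reduce top mod 3: now compute (2/3).
Pull out 2: since 3 ≡ 3 (mod 8), (2/3) = -1.
Reached (1/3) = 1. Collecting the sign flips along the way, the symbol is -1.

-1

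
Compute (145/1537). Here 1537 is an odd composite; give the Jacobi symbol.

Reciprocity: 145 ≡ 1 and 1537 ≡ 1 (mod 4), so (145/1537) = +(1537/145).
Reduce top mod 145: now compute (87/145).
Reciprocity: 87 ≡ 3 and 145 ≡ 1 (mod 4), so (87/145) = +(145/87).
Reduce top mod 87: now compute (58/87).
Pull out 2: since 87 ≡ 7 (mod 8), (2/87) = +1.
Reciprocity: 29 ≡ 1 and 87 ≡ 3 (mod 4), so (29/87) = +(87/29).
Reduce top mod 29: now compute (0/29).
Top reduces to 0: gcd > 1, so the symbol is 0.

0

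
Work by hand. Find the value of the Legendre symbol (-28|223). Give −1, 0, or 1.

First reduce: -28 ≡ 195 (mod 223).
Reciprocity: 195 ≡ 3 and 223 ≡ 3 (mod 4), so (195/223) = −(223/195).
Reduce top mod 195: now compute (28/195).
Pull out 2^2: since 195 ≡ 3 (mod 8), (2/195) = -1, so (2/195)^2 = +1.
Reciprocity: 7 ≡ 3 and 195 ≡ 3 (mod 4), so (7/195) = −(195/7).
Reduce top mod 7: now compute (6/7).
Pull out 2: since 7 ≡ 7 (mod 8), (2/7) = +1.
Reciprocity: 3 ≡ 3 and 7 ≡ 3 (mod 4), so (3/7) = −(7/3).
Reduce top mod 3: now compute (1/3).
Reached (1/3) = 1. Collecting the sign flips along the way, the symbol is -1.

-1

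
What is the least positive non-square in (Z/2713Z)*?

5

(2/2713) = +1, so 2 is a residue.
(3/2713) = +1, so 3 is a residue.
(4/2713) = +1, so 4 is a residue.
(5/2713) = −1, so 5 is the smallest positive non-residue mod 2713.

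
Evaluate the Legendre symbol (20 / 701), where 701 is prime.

1

Pull out 2^2: since 701 ≡ 5 (mod 8), (2/701) = -1, so (2/701)^2 = +1.
Reciprocity: 5 ≡ 1 and 701 ≡ 1 (mod 4), so (5/701) = +(701/5).
Reduce top mod 5: now compute (1/5).
Reached (1/5) = 1. Collecting the sign flips along the way, the symbol is +1.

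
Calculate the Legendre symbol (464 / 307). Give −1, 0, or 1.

Euler's criterion: (464/307) ≡ 157^153 (mod 307).
157^2 ≡ 89 (mod 307)
157^4 ≡ 246 (mod 307)
157^8 ≡ 37 (mod 307)
157^16 ≡ 141 (mod 307)
157^32 ≡ 233 (mod 307)
157^64 ≡ 257 (mod 307)
157^128 ≡ 44 (mod 307)
157^153 = 157^(128+16+8+1) ≡ 306 (mod 307).
Result is 306 ≡ −1, so (464/307) = −1.

-1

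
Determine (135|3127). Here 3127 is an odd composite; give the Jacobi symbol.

Reciprocity: 135 ≡ 3 and 3127 ≡ 3 (mod 4), so (135/3127) = −(3127/135).
Reduce top mod 135: now compute (22/135).
Pull out 2: since 135 ≡ 7 (mod 8), (2/135) = +1.
Reciprocity: 11 ≡ 3 and 135 ≡ 3 (mod 4), so (11/135) = −(135/11).
Reduce top mod 11: now compute (3/11).
Reciprocity: 3 ≡ 3 and 11 ≡ 3 (mod 4), so (3/11) = −(11/3).
Reduce top mod 3: now compute (2/3).
Pull out 2: since 3 ≡ 3 (mod 8), (2/3) = -1.
Reached (1/3) = 1. Collecting the sign flips along the way, the symbol is +1.

1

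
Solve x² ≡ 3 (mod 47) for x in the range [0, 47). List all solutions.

Since 47 ≡ 3 (mod 4), a square root of 3 is 3^((47+1)/4) = 3^12 mod 47.
Repeated squaring: 3^2≡9, 3^4≡34, 3^8≡28 (mod 47).
3^12 = 3^(8+4) ≡ 12 (mod 47).
Check: 12² = 144 ≡ 3 (mod 47). The two roots are 12 and 35.

12, 35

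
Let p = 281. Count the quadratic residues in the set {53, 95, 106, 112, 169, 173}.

4

(53/281) = +1 → QR.
(95/281) = -1 → non-residue.
(106/281) = +1 → QR.
(112/281) = +1 → QR.
(169/281) = +1 → QR.
(173/281) = -1 → non-residue.
Total quadratic residues among the 6: 4.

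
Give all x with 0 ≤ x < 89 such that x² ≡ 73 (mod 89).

89 ≡ 1 (mod 4), so we find a root by search.
Trying successive values, 42² = 1764 ≡ 73 (mod 89). The other root is 89 − 42 = 47.

42, 47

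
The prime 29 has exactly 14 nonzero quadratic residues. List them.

Square k = 1,…,14 (k and 29−k give the same square):
1²=1, 2²=4, 3²=9, 4²=16, 5²=25, 6²≡7, 7²≡20, 8²≡6, 9²≡23, 10²≡13, 11²≡5, 12²≡28, 13²≡24, 14²≡22 (mod 29).
So the quadratic residues mod 29 are {1, 4, 5, 6, 7, 9, 13, 16, 20, 22, 23, 24, 25, 28}.

1,4,5,6,7,9,13,16,20,22,23,24,25,28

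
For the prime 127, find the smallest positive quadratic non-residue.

(2/127) = +1, so 2 is a residue.
(3/127) = −1, so 3 is the smallest positive non-residue mod 127.

3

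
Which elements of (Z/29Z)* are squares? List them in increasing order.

1 4 5 6 7 9 13 16 20 22 23 24 25 28

Square k = 1,…,14 (k and 29−k give the same square):
1²=1, 2²=4, 3²=9, 4²=16, 5²=25, 6²≡7, 7²≡20, 8²≡6, 9²≡23, 10²≡13, 11²≡5, 12²≡28, 13²≡24, 14²≡22 (mod 29).
So the quadratic residues mod 29 are {1, 4, 5, 6, 7, 9, 13, 16, 20, 22, 23, 24, 25, 28}.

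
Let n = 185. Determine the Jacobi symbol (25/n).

Reciprocity: 25 ≡ 1 and 185 ≡ 1 (mod 4), so (25/185) = +(185/25).
Reduce top mod 25: now compute (10/25).
Pull out 2: since 25 ≡ 1 (mod 8), (2/25) = +1.
Reciprocity: 5 ≡ 1 and 25 ≡ 1 (mod 4), so (5/25) = +(25/5).
Reduce top mod 5: now compute (0/5).
Top reduces to 0: gcd > 1, so the symbol is 0.

0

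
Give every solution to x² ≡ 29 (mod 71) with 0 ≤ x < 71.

Since 71 ≡ 3 (mod 4), a square root of 29 is 29^((71+1)/4) = 29^18 mod 71.
Repeated squaring: 29^2≡60, 29^4≡50, 29^8≡15, 29^16≡12 (mod 71).
29^18 = 29^(16+2) ≡ 10 (mod 71).
Check: 10² = 100 ≡ 29 (mod 71). The two roots are 10 and 61.

10, 61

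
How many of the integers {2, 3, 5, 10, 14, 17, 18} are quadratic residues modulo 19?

2

(2/19) = -1 → non-residue.
(3/19) = -1 → non-residue.
(5/19) = +1 → QR.
(10/19) = -1 → non-residue.
(14/19) = -1 → non-residue.
(17/19) = +1 → QR.
(18/19) = -1 → non-residue.
Total quadratic residues among the 7: 2.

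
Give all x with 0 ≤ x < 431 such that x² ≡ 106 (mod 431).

174, 257

Since 431 ≡ 3 (mod 4), a square root of 106 is 106^((431+1)/4) = 106^108 mod 431.
Repeated squaring: 106^2≡30, 106^4≡38, 106^8≡151, 106^16≡389, 106^32≡40, 106^64≡307 (mod 431).
106^108 = 106^(64+32+8+4) ≡ 174 (mod 431).
Check: 174² = 30276 ≡ 106 (mod 431). The two roots are 174 and 257.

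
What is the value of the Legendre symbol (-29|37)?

-1

Euler's criterion: (-29/37) ≡ 8^18 (mod 37).
8^2 ≡ 27 (mod 37)
8^4 ≡ 26 (mod 37)
8^8 ≡ 10 (mod 37)
8^16 ≡ 26 (mod 37)
8^18 = 8^(16+2) ≡ 36 (mod 37).
Result is 36 ≡ −1, so (-29/37) = −1.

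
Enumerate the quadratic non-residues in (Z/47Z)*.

Square k = 1,…,23 (k and 47−k give the same square):
1²=1, 2²=4, 3²=9, 4²=16, 5²=25, 6²=36, 7²≡2, 8²≡17, 9²≡34, 10²≡6, 11²≡27, 12²≡3, 13²≡28, 14²≡8, 15²≡37, 16²≡21, 17²≡7, 18²≡42, 19²≡32, 20²≡24, 21²≡18, 22²≡14, 23²≡12 (mod 47).
The residues are {1, 2, 3, 4, 6, 7, 8, 9, 12, 14, 16, 17, 18, 21, 24, 25, 27, 28, 32, 34, 36, 37, 42}; the non-residues are the remaining 23 nonzero classes.

5,10,11,13,15,19,20,22,23,26,29,30,31,33,35,38,39,40,41,43,44,45,46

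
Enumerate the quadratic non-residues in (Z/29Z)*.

2 3 8 10 11 12 14 15 17 18 19 21 26 27

Square k = 1,…,14 (k and 29−k give the same square):
1²=1, 2²=4, 3²=9, 4²=16, 5²=25, 6²≡7, 7²≡20, 8²≡6, 9²≡23, 10²≡13, 11²≡5, 12²≡28, 13²≡24, 14²≡22 (mod 29).
The residues are {1, 4, 5, 6, 7, 9, 13, 16, 20, 22, 23, 24, 25, 28}; the non-residues are the remaining 14 nonzero classes.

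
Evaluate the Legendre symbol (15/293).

Euler's criterion: (15/293) ≡ 15^146 (mod 293).
15^2 ≡ 225 (mod 293)
15^4 ≡ 229 (mod 293)
15^8 ≡ 287 (mod 293)
15^16 ≡ 36 (mod 293)
15^32 ≡ 124 (mod 293)
15^64 ≡ 140 (mod 293)
15^128 ≡ 262 (mod 293)
15^146 = 15^(128+16+2) ≡ 1 (mod 293).
Result is 1, so (15/293) = 1.

1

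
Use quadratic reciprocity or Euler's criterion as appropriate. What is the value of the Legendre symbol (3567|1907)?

1

First reduce: 3567 ≡ 1660 (mod 1907).
Pull out 2^2: since 1907 ≡ 3 (mod 8), (2/1907) = -1, so (2/1907)^2 = +1.
Reciprocity: 415 ≡ 3 and 1907 ≡ 3 (mod 4), so (415/1907) = −(1907/415).
Reduce top mod 415: now compute (247/415).
Reciprocity: 247 ≡ 3 and 415 ≡ 3 (mod 4), so (247/415) = −(415/247).
Reduce top mod 247: now compute (168/247).
Pull out 2^3: since 247 ≡ 7 (mod 8), (2/247) = +1, so (2/247)^3 = +1.
Reciprocity: 21 ≡ 1 and 247 ≡ 3 (mod 4), so (21/247) = +(247/21).
Reduce top mod 21: now compute (16/21).
Pull out 2^4: since 21 ≡ 5 (mod 8), (2/21) = -1, so (2/21)^4 = +1.
Reached (1/21) = 1. Collecting the sign flips along the way, the symbol is +1.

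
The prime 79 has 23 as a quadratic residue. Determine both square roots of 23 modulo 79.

24, 55

Since 79 ≡ 3 (mod 4), a square root of 23 is 23^((79+1)/4) = 23^20 mod 79.
Repeated squaring: 23^2≡55, 23^4≡23, 23^8≡55, 23^16≡23 (mod 79).
23^20 = 23^(16+4) ≡ 55 (mod 79).
Check: 55² = 3025 ≡ 23 (mod 79). The two roots are 24 and 55.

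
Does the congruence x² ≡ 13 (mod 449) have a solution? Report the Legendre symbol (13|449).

-1

Euler's criterion: (13/449) ≡ 13^224 (mod 449).
13^2 ≡ 169 (mod 449)
13^4 ≡ 274 (mod 449)
13^8 ≡ 93 (mod 449)
13^16 ≡ 118 (mod 449)
13^32 ≡ 5 (mod 449)
13^64 ≡ 25 (mod 449)
13^128 ≡ 176 (mod 449)
13^224 = 13^(128+64+32) ≡ 448 (mod 449).
Result is 448 ≡ −1, so (13/449) = −1.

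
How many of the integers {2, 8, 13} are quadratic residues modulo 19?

(2/19) = -1 → non-residue.
(8/19) = -1 → non-residue.
(13/19) = -1 → non-residue.
Total quadratic residues among the 3: 0.

0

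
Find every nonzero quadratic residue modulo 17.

1, 2, 4, 8, 9, 13, 15, 16

Square k = 1,…,8 (k and 17−k give the same square):
1²=1, 2²=4, 3²=9, 4²=16, 5²≡8, 6²≡2, 7²≡15, 8²≡13 (mod 17).
So the quadratic residues mod 17 are {1, 2, 4, 8, 9, 13, 15, 16}.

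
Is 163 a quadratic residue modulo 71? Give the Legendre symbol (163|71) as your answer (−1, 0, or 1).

Euler's criterion: (163/71) ≡ 21^35 (mod 71).
21^2 ≡ 15 (mod 71)
21^4 ≡ 12 (mod 71)
21^8 ≡ 2 (mod 71)
21^16 ≡ 4 (mod 71)
21^32 ≡ 16 (mod 71)
21^35 = 21^(32+2+1) ≡ 70 (mod 71).
Result is 70 ≡ −1, so (163/71) = −1.

-1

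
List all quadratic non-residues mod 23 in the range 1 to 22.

Square k = 1,…,11 (k and 23−k give the same square):
1²=1, 2²=4, 3²=9, 4²=16, 5²≡2, 6²≡13, 7²≡3, 8²≡18, 9²≡12, 10²≡8, 11²≡6 (mod 23).
The residues are {1, 2, 3, 4, 6, 8, 9, 12, 13, 16, 18}; the non-residues are the remaining 11 nonzero classes.

5, 7, 10, 11, 14, 15, 17, 19, 20, 21, 22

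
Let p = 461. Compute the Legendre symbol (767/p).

Euler's criterion: (767/461) ≡ 306^230 (mod 461).
306^2 ≡ 53 (mod 461)
306^4 ≡ 43 (mod 461)
306^8 ≡ 5 (mod 461)
306^16 ≡ 25 (mod 461)
306^32 ≡ 164 (mod 461)
306^64 ≡ 158 (mod 461)
306^128 ≡ 70 (mod 461)
306^230 = 306^(128+64+32+4+2) ≡ 460 (mod 461).
Result is 460 ≡ −1, so (767/461) = −1.

-1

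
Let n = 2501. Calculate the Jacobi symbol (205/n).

0

Reciprocity: 205 ≡ 1 and 2501 ≡ 1 (mod 4), so (205/2501) = +(2501/205).
Reduce top mod 205: now compute (41/205).
Reciprocity: 41 ≡ 1 and 205 ≡ 1 (mod 4), so (41/205) = +(205/41).
Reduce top mod 41: now compute (0/41).
Top reduces to 0: gcd > 1, so the symbol is 0.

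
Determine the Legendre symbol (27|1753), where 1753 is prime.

1

Reciprocity: 27 ≡ 3 and 1753 ≡ 1 (mod 4), so (27/1753) = +(1753/27).
Reduce top mod 27: now compute (25/27).
Reciprocity: 25 ≡ 1 and 27 ≡ 3 (mod 4), so (25/27) = +(27/25).
Reduce top mod 25: now compute (2/25).
Pull out 2: since 25 ≡ 1 (mod 8), (2/25) = +1.
Reached (1/25) = 1. Collecting the sign flips along the way, the symbol is +1.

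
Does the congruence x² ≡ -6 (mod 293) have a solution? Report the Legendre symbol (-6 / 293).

1

First reduce: -6 ≡ 287 (mod 293).
Reciprocity: 287 ≡ 3 and 293 ≡ 1 (mod 4), so (287/293) = +(293/287).
Reduce top mod 287: now compute (6/287).
Pull out 2: since 287 ≡ 7 (mod 8), (2/287) = +1.
Reciprocity: 3 ≡ 3 and 287 ≡ 3 (mod 4), so (3/287) = −(287/3).
Reduce top mod 3: now compute (2/3).
Pull out 2: since 3 ≡ 3 (mod 8), (2/3) = -1.
Reached (1/3) = 1. Collecting the sign flips along the way, the symbol is +1.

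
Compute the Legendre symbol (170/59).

-1

Euler's criterion: (170/59) ≡ 52^29 (mod 59).
52^2 ≡ 49 (mod 59)
52^4 ≡ 41 (mod 59)
52^8 ≡ 29 (mod 59)
52^16 ≡ 15 (mod 59)
52^29 = 52^(16+8+4+1) ≡ 58 (mod 59).
Result is 58 ≡ −1, so (170/59) = −1.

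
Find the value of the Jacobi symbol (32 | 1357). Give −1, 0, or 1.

Pull out 2^5: since 1357 ≡ 5 (mod 8), (2/1357) = -1, so (2/1357)^5 = -1.
Reached (1/1357) = 1. Collecting the sign flips along the way, the symbol is -1.

-1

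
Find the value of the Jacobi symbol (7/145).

Reciprocity: 7 ≡ 3 and 145 ≡ 1 (mod 4), so (7/145) = +(145/7).
Reduce top mod 7: now compute (5/7).
Reciprocity: 5 ≡ 1 and 7 ≡ 3 (mod 4), so (5/7) = +(7/5).
Reduce top mod 5: now compute (2/5).
Pull out 2: since 5 ≡ 5 (mod 8), (2/5) = -1.
Reached (1/5) = 1. Collecting the sign flips along the way, the symbol is -1.

-1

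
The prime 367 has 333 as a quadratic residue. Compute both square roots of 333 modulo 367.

103, 264

Since 367 ≡ 3 (mod 4), a square root of 333 is 333^((367+1)/4) = 333^92 mod 367.
Repeated squaring: 333^2≡55, 333^4≡89, 333^8≡214, 333^16≡288, 333^32≡2, 333^64≡4 (mod 367).
333^92 = 333^(64+16+8+4) ≡ 264 (mod 367).
Check: 264² = 69696 ≡ 333 (mod 367). The two roots are 103 and 264.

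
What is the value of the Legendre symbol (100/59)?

1

Euler's criterion: (100/59) ≡ 41^29 (mod 59).
41^2 ≡ 29 (mod 59)
41^4 ≡ 15 (mod 59)
41^8 ≡ 48 (mod 59)
41^16 ≡ 3 (mod 59)
41^29 = 41^(16+8+4+1) ≡ 1 (mod 59).
Result is 1, so (100/59) = 1.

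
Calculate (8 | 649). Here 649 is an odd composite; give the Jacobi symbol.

1

Pull out 2^3: since 649 ≡ 1 (mod 8), (2/649) = +1, so (2/649)^3 = +1.
Reached (1/649) = 1. Collecting the sign flips along the way, the symbol is +1.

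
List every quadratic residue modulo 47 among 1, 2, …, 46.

Square k = 1,…,23 (k and 47−k give the same square):
1²=1, 2²=4, 3²=9, 4²=16, 5²=25, 6²=36, 7²≡2, 8²≡17, 9²≡34, 10²≡6, 11²≡27, 12²≡3, 13²≡28, 14²≡8, 15²≡37, 16²≡21, 17²≡7, 18²≡42, 19²≡32, 20²≡24, 21²≡18, 22²≡14, 23²≡12 (mod 47).
So the quadratic residues mod 47 are {1, 2, 3, 4, 6, 7, 8, 9, 12, 14, 16, 17, 18, 21, 24, 25, 27, 28, 32, 34, 36, 37, 42}.

1,2,3,4,6,7,8,9,12,14,16,17,18,21,24,25,27,28,32,34,36,37,42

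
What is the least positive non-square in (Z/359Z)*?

7

(2/359) = +1, so 2 is a residue.
(3/359) = +1, so 3 is a residue.
(4/359) = +1, so 4 is a residue.
(5/359) = +1, so 5 is a residue.
(6/359) = +1, so 6 is a residue.
(7/359) = −1, so 7 is the smallest positive non-residue mod 359.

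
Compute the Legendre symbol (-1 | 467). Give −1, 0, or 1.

-1

Euler's criterion: (-1/467) ≡ 466^233 (mod 467).
466^2 ≡ 1 (mod 467)
466^4 ≡ 1 (mod 467)
466^8 ≡ 1 (mod 467)
466^16 ≡ 1 (mod 467)
466^32 ≡ 1 (mod 467)
466^64 ≡ 1 (mod 467)
466^128 ≡ 1 (mod 467)
466^233 = 466^(128+64+32+8+1) ≡ 466 (mod 467).
Result is 466 ≡ −1, so (-1/467) = −1.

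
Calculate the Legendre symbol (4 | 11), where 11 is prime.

Euler's criterion: (4/11) ≡ 4^5 (mod 11).
4^2 ≡ 5 (mod 11)
4^4 ≡ 3 (mod 11)
4^5 = 4^(4+1) ≡ 1 (mod 11).
Result is 1, so (4/11) = 1.

1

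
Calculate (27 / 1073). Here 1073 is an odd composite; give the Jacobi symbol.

-1

Reciprocity: 27 ≡ 3 and 1073 ≡ 1 (mod 4), so (27/1073) = +(1073/27).
Reduce top mod 27: now compute (20/27).
Pull out 2^2: since 27 ≡ 3 (mod 8), (2/27) = -1, so (2/27)^2 = +1.
Reciprocity: 5 ≡ 1 and 27 ≡ 3 (mod 4), so (5/27) = +(27/5).
Reduce top mod 5: now compute (2/5).
Pull out 2: since 5 ≡ 5 (mod 8), (2/5) = -1.
Reached (1/5) = 1. Collecting the sign flips along the way, the symbol is -1.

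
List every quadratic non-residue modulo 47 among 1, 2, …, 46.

5 10 11 13 15 19 20 22 23 26 29 30 31 33 35 38 39 40 41 43 44 45 46

Square k = 1,…,23 (k and 47−k give the same square):
1²=1, 2²=4, 3²=9, 4²=16, 5²=25, 6²=36, 7²≡2, 8²≡17, 9²≡34, 10²≡6, 11²≡27, 12²≡3, 13²≡28, 14²≡8, 15²≡37, 16²≡21, 17²≡7, 18²≡42, 19²≡32, 20²≡24, 21²≡18, 22²≡14, 23²≡12 (mod 47).
The residues are {1, 2, 3, 4, 6, 7, 8, 9, 12, 14, 16, 17, 18, 21, 24, 25, 27, 28, 32, 34, 36, 37, 42}; the non-residues are the remaining 23 nonzero classes.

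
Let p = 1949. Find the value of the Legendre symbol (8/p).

-1

Pull out 2^3: since 1949 ≡ 5 (mod 8), (2/1949) = -1, so (2/1949)^3 = -1.
Reached (1/1949) = 1. Collecting the sign flips along the way, the symbol is -1.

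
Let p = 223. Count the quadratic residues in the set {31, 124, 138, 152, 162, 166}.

6

(31/223) = +1 → QR.
(124/223) = +1 → QR.
(138/223) = +1 → QR.
(152/223) = +1 → QR.
(162/223) = +1 → QR.
(166/223) = +1 → QR.
Total quadratic residues among the 6: 6.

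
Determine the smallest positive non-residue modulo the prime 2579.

(2/2579) = −1, so 2 is the smallest positive non-residue mod 2579.

2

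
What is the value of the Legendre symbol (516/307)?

1

First reduce: 516 ≡ 209 (mod 307).
Reciprocity: 209 ≡ 1 and 307 ≡ 3 (mod 4), so (209/307) = +(307/209).
Reduce top mod 209: now compute (98/209).
Pull out 2: since 209 ≡ 1 (mod 8), (2/209) = +1.
Reciprocity: 49 ≡ 1 and 209 ≡ 1 (mod 4), so (49/209) = +(209/49).
Reduce top mod 49: now compute (13/49).
Reciprocity: 13 ≡ 1 and 49 ≡ 1 (mod 4), so (13/49) = +(49/13).
Reduce top mod 13: now compute (10/13).
Pull out 2: since 13 ≡ 5 (mod 8), (2/13) = -1.
Reciprocity: 5 ≡ 1 and 13 ≡ 1 (mod 4), so (5/13) = +(13/5).
Reduce top mod 5: now compute (3/5).
Reciprocity: 3 ≡ 3 and 5 ≡ 1 (mod 4), so (3/5) = +(5/3).
Reduce top mod 3: now compute (2/3).
Pull out 2: since 3 ≡ 3 (mod 8), (2/3) = -1.
Reached (1/3) = 1. Collecting the sign flips along the way, the symbol is +1.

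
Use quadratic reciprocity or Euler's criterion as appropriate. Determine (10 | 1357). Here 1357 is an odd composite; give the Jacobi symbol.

Pull out 2: since 1357 ≡ 5 (mod 8), (2/1357) = -1.
Reciprocity: 5 ≡ 1 and 1357 ≡ 1 (mod 4), so (5/1357) = +(1357/5).
Reduce top mod 5: now compute (2/5).
Pull out 2: since 5 ≡ 5 (mod 8), (2/5) = -1.
Reached (1/5) = 1. Collecting the sign flips along the way, the symbol is +1.

1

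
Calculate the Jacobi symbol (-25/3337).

1

First reduce: -25 ≡ 3312 (mod 3337).
Pull out 2^4: since 3337 ≡ 1 (mod 8), (2/3337) = +1, so (2/3337)^4 = +1.
Reciprocity: 207 ≡ 3 and 3337 ≡ 1 (mod 4), so (207/3337) = +(3337/207).
Reduce top mod 207: now compute (25/207).
Reciprocity: 25 ≡ 1 and 207 ≡ 3 (mod 4), so (25/207) = +(207/25).
Reduce top mod 25: now compute (7/25).
Reciprocity: 7 ≡ 3 and 25 ≡ 1 (mod 4), so (7/25) = +(25/7).
Reduce top mod 7: now compute (4/7).
Pull out 2^2: since 7 ≡ 7 (mod 8), (2/7) = +1, so (2/7)^2 = +1.
Reached (1/7) = 1. Collecting the sign flips along the way, the symbol is +1.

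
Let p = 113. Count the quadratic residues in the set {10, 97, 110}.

(10/113) = -1 → non-residue.
(97/113) = +1 → QR.
(110/113) = -1 → non-residue.
Total quadratic residues among the 3: 1.

1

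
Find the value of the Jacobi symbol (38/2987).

1

Pull out 2: since 2987 ≡ 3 (mod 8), (2/2987) = -1.
Reciprocity: 19 ≡ 3 and 2987 ≡ 3 (mod 4), so (19/2987) = −(2987/19).
Reduce top mod 19: now compute (4/19).
Pull out 2^2: since 19 ≡ 3 (mod 8), (2/19) = -1, so (2/19)^2 = +1.
Reached (1/19) = 1. Collecting the sign flips along the way, the symbol is +1.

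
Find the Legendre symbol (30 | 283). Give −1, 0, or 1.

Pull out 2: since 283 ≡ 3 (mod 8), (2/283) = -1.
Reciprocity: 15 ≡ 3 and 283 ≡ 3 (mod 4), so (15/283) = −(283/15).
Reduce top mod 15: now compute (13/15).
Reciprocity: 13 ≡ 1 and 15 ≡ 3 (mod 4), so (13/15) = +(15/13).
Reduce top mod 13: now compute (2/13).
Pull out 2: since 13 ≡ 5 (mod 8), (2/13) = -1.
Reached (1/13) = 1. Collecting the sign flips along the way, the symbol is -1.

-1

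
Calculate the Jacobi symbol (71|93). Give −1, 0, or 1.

-1

Reciprocity: 71 ≡ 3 and 93 ≡ 1 (mod 4), so (71/93) = +(93/71).
Reduce top mod 71: now compute (22/71).
Pull out 2: since 71 ≡ 7 (mod 8), (2/71) = +1.
Reciprocity: 11 ≡ 3 and 71 ≡ 3 (mod 4), so (11/71) = −(71/11).
Reduce top mod 11: now compute (5/11).
Reciprocity: 5 ≡ 1 and 11 ≡ 3 (mod 4), so (5/11) = +(11/5).
Reduce top mod 5: now compute (1/5).
Reached (1/5) = 1. Collecting the sign flips along the way, the symbol is -1.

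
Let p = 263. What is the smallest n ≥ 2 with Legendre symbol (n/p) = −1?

(2/263) = +1, so 2 is a residue.
(3/263) = +1, so 3 is a residue.
(4/263) = +1, so 4 is a residue.
(5/263) = −1, so 5 is the smallest positive non-residue mod 263.

5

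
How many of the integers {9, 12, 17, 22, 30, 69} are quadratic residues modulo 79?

2

(9/79) = +1 → QR.
(12/79) = -1 → non-residue.
(17/79) = -1 → non-residue.
(22/79) = +1 → QR.
(30/79) = -1 → non-residue.
(69/79) = -1 → non-residue.
Total quadratic residues among the 6: 2.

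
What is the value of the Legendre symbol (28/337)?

Euler's criterion: (28/337) ≡ 28^168 (mod 337).
28^2 ≡ 110 (mod 337)
28^4 ≡ 305 (mod 337)
28^8 ≡ 13 (mod 337)
28^16 ≡ 169 (mod 337)
28^32 ≡ 253 (mod 337)
28^64 ≡ 316 (mod 337)
28^128 ≡ 104 (mod 337)
28^168 = 28^(128+32+8) ≡ 1 (mod 337).
Result is 1, so (28/337) = 1.

1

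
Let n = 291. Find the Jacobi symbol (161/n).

Reciprocity: 161 ≡ 1 and 291 ≡ 3 (mod 4), so (161/291) = +(291/161).
Reduce top mod 161: now compute (130/161).
Pull out 2: since 161 ≡ 1 (mod 8), (2/161) = +1.
Reciprocity: 65 ≡ 1 and 161 ≡ 1 (mod 4), so (65/161) = +(161/65).
Reduce top mod 65: now compute (31/65).
Reciprocity: 31 ≡ 3 and 65 ≡ 1 (mod 4), so (31/65) = +(65/31).
Reduce top mod 31: now compute (3/31).
Reciprocity: 3 ≡ 3 and 31 ≡ 3 (mod 4), so (3/31) = −(31/3).
Reduce top mod 3: now compute (1/3).
Reached (1/3) = 1. Collecting the sign flips along the way, the symbol is -1.

-1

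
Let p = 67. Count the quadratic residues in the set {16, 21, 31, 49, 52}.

3

(16/67) = +1 → QR.
(21/67) = +1 → QR.
(31/67) = -1 → non-residue.
(49/67) = +1 → QR.
(52/67) = -1 → non-residue.
Total quadratic residues among the 5: 3.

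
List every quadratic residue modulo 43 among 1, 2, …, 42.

Square k = 1,…,21 (k and 43−k give the same square):
1²=1, 2²=4, 3²=9, 4²=16, 5²=25, 6²=36, 7²≡6, 8²≡21, 9²≡38, 10²≡14, 11²≡35, 12²≡15, 13²≡40, 14²≡24, 15²≡10, 16²≡41, 17²≡31, 18²≡23, 19²≡17, 20²≡13, 21²≡11 (mod 43).
So the quadratic residues mod 43 are {1, 4, 6, 9, 10, 11, 13, 14, 15, 16, 17, 21, 23, 24, 25, 31, 35, 36, 38, 40, 41}.

1 4 6 9 10 11 13 14 15 16 17 21 23 24 25 31 35 36 38 40 41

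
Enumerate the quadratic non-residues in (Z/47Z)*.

Square k = 1,…,23 (k and 47−k give the same square):
1²=1, 2²=4, 3²=9, 4²=16, 5²=25, 6²=36, 7²≡2, 8²≡17, 9²≡34, 10²≡6, 11²≡27, 12²≡3, 13²≡28, 14²≡8, 15²≡37, 16²≡21, 17²≡7, 18²≡42, 19²≡32, 20²≡24, 21²≡18, 22²≡14, 23²≡12 (mod 47).
The residues are {1, 2, 3, 4, 6, 7, 8, 9, 12, 14, 16, 17, 18, 21, 24, 25, 27, 28, 32, 34, 36, 37, 42}; the non-residues are the remaining 23 nonzero classes.

5 10 11 13 15 19 20 22 23 26 29 30 31 33 35 38 39 40 41 43 44 45 46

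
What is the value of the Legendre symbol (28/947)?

-1

Pull out 2^2: since 947 ≡ 3 (mod 8), (2/947) = -1, so (2/947)^2 = +1.
Reciprocity: 7 ≡ 3 and 947 ≡ 3 (mod 4), so (7/947) = −(947/7).
Reduce top mod 7: now compute (2/7).
Pull out 2: since 7 ≡ 7 (mod 8), (2/7) = +1.
Reached (1/7) = 1. Collecting the sign flips along the way, the symbol is -1.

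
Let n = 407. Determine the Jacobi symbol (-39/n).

-1

First reduce: -39 ≡ 368 (mod 407).
Pull out 2^4: since 407 ≡ 7 (mod 8), (2/407) = +1, so (2/407)^4 = +1.
Reciprocity: 23 ≡ 3 and 407 ≡ 3 (mod 4), so (23/407) = −(407/23).
Reduce top mod 23: now compute (16/23).
Pull out 2^4: since 23 ≡ 7 (mod 8), (2/23) = +1, so (2/23)^4 = +1.
Reached (1/23) = 1. Collecting the sign flips along the way, the symbol is -1.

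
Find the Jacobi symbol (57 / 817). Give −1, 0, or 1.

0

Reciprocity: 57 ≡ 1 and 817 ≡ 1 (mod 4), so (57/817) = +(817/57).
Reduce top mod 57: now compute (19/57).
Reciprocity: 19 ≡ 3 and 57 ≡ 1 (mod 4), so (19/57) = +(57/19).
Reduce top mod 19: now compute (0/19).
Top reduces to 0: gcd > 1, so the symbol is 0.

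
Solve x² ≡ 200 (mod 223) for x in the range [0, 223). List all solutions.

Since 223 ≡ 3 (mod 4), a square root of 200 is 200^((223+1)/4) = 200^56 mod 223.
Repeated squaring: 200^2≡83, 200^4≡199, 200^8≡130, 200^16≡175, 200^32≡74 (mod 223).
200^56 = 200^(32+16+8) ≡ 73 (mod 223).
Check: 73² = 5329 ≡ 200 (mod 223). The two roots are 73 and 150.

73, 150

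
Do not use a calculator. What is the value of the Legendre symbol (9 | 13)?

Euler's criterion: (9/13) ≡ 9^6 (mod 13).
9^2 ≡ 3 (mod 13)
9^4 ≡ 9 (mod 13)
9^6 = 9^(4+2) ≡ 1 (mod 13).
Result is 1, so (9/13) = 1.

1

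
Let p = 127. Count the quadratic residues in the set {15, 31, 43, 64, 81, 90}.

4

(15/127) = +1 → QR.
(31/127) = +1 → QR.
(43/127) = -1 → non-residue.
(64/127) = +1 → QR.
(81/127) = +1 → QR.
(90/127) = -1 → non-residue.
Total quadratic residues among the 6: 4.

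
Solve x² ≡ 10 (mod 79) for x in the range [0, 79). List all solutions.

22, 57

Since 79 ≡ 3 (mod 4), a square root of 10 is 10^((79+1)/4) = 10^20 mod 79.
Repeated squaring: 10^2≡21, 10^4≡46, 10^8≡62, 10^16≡52 (mod 79).
10^20 = 10^(16+4) ≡ 22 (mod 79).
Check: 22² = 484 ≡ 10 (mod 79). The two roots are 22 and 57.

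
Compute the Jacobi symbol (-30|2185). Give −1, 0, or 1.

0

First reduce: -30 ≡ 2155 (mod 2185).
Reciprocity: 2155 ≡ 3 and 2185 ≡ 1 (mod 4), so (2155/2185) = +(2185/2155).
Reduce top mod 2155: now compute (30/2155).
Pull out 2: since 2155 ≡ 3 (mod 8), (2/2155) = -1.
Reciprocity: 15 ≡ 3 and 2155 ≡ 3 (mod 4), so (15/2155) = −(2155/15).
Reduce top mod 15: now compute (10/15).
Pull out 2: since 15 ≡ 7 (mod 8), (2/15) = +1.
Reciprocity: 5 ≡ 1 and 15 ≡ 3 (mod 4), so (5/15) = +(15/5).
Reduce top mod 5: now compute (0/5).
Top reduces to 0: gcd > 1, so the symbol is 0.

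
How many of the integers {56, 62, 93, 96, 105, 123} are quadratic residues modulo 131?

3

(56/131) = -1 → non-residue.
(62/131) = +1 → QR.
(93/131) = -1 → non-residue.
(96/131) = -1 → non-residue.
(105/131) = +1 → QR.
(123/131) = +1 → QR.
Total quadratic residues among the 6: 3.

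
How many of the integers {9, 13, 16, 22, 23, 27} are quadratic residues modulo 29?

5

(9/29) = +1 → QR.
(13/29) = +1 → QR.
(16/29) = +1 → QR.
(22/29) = +1 → QR.
(23/29) = +1 → QR.
(27/29) = -1 → non-residue.
Total quadratic residues among the 6: 5.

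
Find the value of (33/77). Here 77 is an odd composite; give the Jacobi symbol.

Reciprocity: 33 ≡ 1 and 77 ≡ 1 (mod 4), so (33/77) = +(77/33).
Reduce top mod 33: now compute (11/33).
Reciprocity: 11 ≡ 3 and 33 ≡ 1 (mod 4), so (11/33) = +(33/11).
Reduce top mod 11: now compute (0/11).
Top reduces to 0: gcd > 1, so the symbol is 0.

0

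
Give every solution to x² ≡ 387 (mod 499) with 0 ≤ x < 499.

Since 499 ≡ 3 (mod 4), a square root of 387 is 387^((499+1)/4) = 387^125 mod 499.
Repeated squaring: 387^2≡69, 387^4≡270, 387^8≡46, 387^16≡120, 387^32≡428, 387^64≡51 (mod 499).
387^125 = 387^(64+32+16+8+4+1) ≡ 285 (mod 499).
Check: 285² = 81225 ≡ 387 (mod 499). The two roots are 214 and 285.

214, 285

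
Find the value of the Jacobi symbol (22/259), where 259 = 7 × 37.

Pull out 2: since 259 ≡ 3 (mod 8), (2/259) = -1.
Reciprocity: 11 ≡ 3 and 259 ≡ 3 (mod 4), so (11/259) = −(259/11).
Reduce top mod 11: now compute (6/11).
Pull out 2: since 11 ≡ 3 (mod 8), (2/11) = -1.
Reciprocity: 3 ≡ 3 and 11 ≡ 3 (mod 4), so (3/11) = −(11/3).
Reduce top mod 3: now compute (2/3).
Pull out 2: since 3 ≡ 3 (mod 8), (2/3) = -1.
Reached (1/3) = 1. Collecting the sign flips along the way, the symbol is -1.

-1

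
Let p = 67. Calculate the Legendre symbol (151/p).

1

First reduce: 151 ≡ 17 (mod 67).
Reciprocity: 17 ≡ 1 and 67 ≡ 3 (mod 4), so (17/67) = +(67/17).
Reduce top mod 17: now compute (16/17).
Pull out 2^4: since 17 ≡ 1 (mod 8), (2/17) = +1, so (2/17)^4 = +1.
Reached (1/17) = 1. Collecting the sign flips along the way, the symbol is +1.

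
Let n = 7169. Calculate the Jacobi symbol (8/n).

Pull out 2^3: since 7169 ≡ 1 (mod 8), (2/7169) = +1, so (2/7169)^3 = +1.
Reached (1/7169) = 1. Collecting the sign flips along the way, the symbol is +1.

1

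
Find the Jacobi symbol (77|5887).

0

Reciprocity: 77 ≡ 1 and 5887 ≡ 3 (mod 4), so (77/5887) = +(5887/77).
Reduce top mod 77: now compute (35/77).
Reciprocity: 35 ≡ 3 and 77 ≡ 1 (mod 4), so (35/77) = +(77/35).
Reduce top mod 35: now compute (7/35).
Reciprocity: 7 ≡ 3 and 35 ≡ 3 (mod 4), so (7/35) = −(35/7).
Reduce top mod 7: now compute (0/7).
Top reduces to 0: gcd > 1, so the symbol is 0.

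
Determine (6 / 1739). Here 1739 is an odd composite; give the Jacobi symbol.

-1

Pull out 2: since 1739 ≡ 3 (mod 8), (2/1739) = -1.
Reciprocity: 3 ≡ 3 and 1739 ≡ 3 (mod 4), so (3/1739) = −(1739/3).
Reduce top mod 3: now compute (2/3).
Pull out 2: since 3 ≡ 3 (mod 8), (2/3) = -1.
Reached (1/3) = 1. Collecting the sign flips along the way, the symbol is -1.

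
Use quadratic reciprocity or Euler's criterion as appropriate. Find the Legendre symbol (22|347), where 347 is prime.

Pull out 2: since 347 ≡ 3 (mod 8), (2/347) = -1.
Reciprocity: 11 ≡ 3 and 347 ≡ 3 (mod 4), so (11/347) = −(347/11).
Reduce top mod 11: now compute (6/11).
Pull out 2: since 11 ≡ 3 (mod 8), (2/11) = -1.
Reciprocity: 3 ≡ 3 and 11 ≡ 3 (mod 4), so (3/11) = −(11/3).
Reduce top mod 3: now compute (2/3).
Pull out 2: since 3 ≡ 3 (mod 8), (2/3) = -1.
Reached (1/3) = 1. Collecting the sign flips along the way, the symbol is -1.

-1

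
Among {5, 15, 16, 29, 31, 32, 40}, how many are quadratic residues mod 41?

(5/41) = +1 → QR.
(15/41) = -1 → non-residue.
(16/41) = +1 → QR.
(29/41) = -1 → non-residue.
(31/41) = +1 → QR.
(32/41) = +1 → QR.
(40/41) = +1 → QR.
Total quadratic residues among the 7: 5.

5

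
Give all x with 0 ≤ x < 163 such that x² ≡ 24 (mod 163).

26, 137

Since 163 ≡ 3 (mod 4), a square root of 24 is 24^((163+1)/4) = 24^41 mod 163.
Repeated squaring: 24^2≡87, 24^4≡71, 24^8≡151, 24^16≡144, 24^32≡35 (mod 163).
24^41 = 24^(32+8+1) ≡ 26 (mod 163).
Check: 26² = 676 ≡ 24 (mod 163). The two roots are 26 and 137.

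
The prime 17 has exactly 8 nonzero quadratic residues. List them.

Square k = 1,…,8 (k and 17−k give the same square):
1²=1, 2²=4, 3²=9, 4²=16, 5²≡8, 6²≡2, 7²≡15, 8²≡13 (mod 17).
So the quadratic residues mod 17 are {1, 2, 4, 8, 9, 13, 15, 16}.

1 2 4 8 9 13 15 16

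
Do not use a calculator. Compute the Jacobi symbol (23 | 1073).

-1

Reciprocity: 23 ≡ 3 and 1073 ≡ 1 (mod 4), so (23/1073) = +(1073/23).
Reduce top mod 23: now compute (15/23).
Reciprocity: 15 ≡ 3 and 23 ≡ 3 (mod 4), so (15/23) = −(23/15).
Reduce top mod 15: now compute (8/15).
Pull out 2^3: since 15 ≡ 7 (mod 8), (2/15) = +1, so (2/15)^3 = +1.
Reached (1/15) = 1. Collecting the sign flips along the way, the symbol is -1.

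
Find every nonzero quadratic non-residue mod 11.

2, 6, 7, 8, 10

Square k = 1,…,5 (k and 11−k give the same square):
1²=1, 2²=4, 3²=9, 4²≡5, 5²≡3 (mod 11).
The residues are {1, 3, 4, 5, 9}; the non-residues are the remaining 5 nonzero classes.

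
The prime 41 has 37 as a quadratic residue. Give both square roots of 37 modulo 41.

18, 23

41 ≡ 1 (mod 4), so we find a root by search.
Trying successive values, 18² = 324 ≡ 37 (mod 41). The other root is 41 − 18 = 23.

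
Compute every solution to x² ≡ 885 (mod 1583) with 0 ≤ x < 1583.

141, 1442

Since 1583 ≡ 3 (mod 4), a square root of 885 is 885^((1583+1)/4) = 885^396 mod 1583.
Repeated squaring: 885^2≡1223, 885^4≡1377, 885^8≡1278, 885^16≡1211, 885^32≡663, 885^64≡1078, 885^128≡162, 885^256≡916 (mod 1583).
885^396 = 885^(256+128+8+4) ≡ 1442 (mod 1583).
Check: 1442² = 2079364 ≡ 885 (mod 1583). The two roots are 141 and 1442.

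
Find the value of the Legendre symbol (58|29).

0

First reduce: 58 ≡ 0 (mod 29).
Top reduces to 0: gcd > 1, so the symbol is 0.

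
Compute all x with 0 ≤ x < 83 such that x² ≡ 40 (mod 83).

17, 66

Since 83 ≡ 3 (mod 4), a square root of 40 is 40^((83+1)/4) = 40^21 mod 83.
Repeated squaring: 40^2≡23, 40^4≡31, 40^8≡48, 40^16≡63 (mod 83).
40^21 = 40^(16+4+1) ≡ 17 (mod 83).
Check: 17² = 289 ≡ 40 (mod 83). The two roots are 17 and 66.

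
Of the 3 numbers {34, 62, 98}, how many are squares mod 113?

2

(34/113) = -1 → non-residue.
(62/113) = +1 → QR.
(98/113) = +1 → QR.
Total quadratic residues among the 3: 2.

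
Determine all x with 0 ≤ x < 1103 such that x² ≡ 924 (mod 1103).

320, 783

Since 1103 ≡ 3 (mod 4), a square root of 924 is 924^((1103+1)/4) = 924^276 mod 1103.
Repeated squaring: 924^2≡54, 924^4≡710, 924^8≡29, 924^16≡841, 924^32≡258, 924^64≡384, 924^128≡757, 924^256≡592 (mod 1103).
924^276 = 924^(256+16+4) ≡ 783 (mod 1103).
Check: 783² = 613089 ≡ 924 (mod 1103). The two roots are 320 and 783.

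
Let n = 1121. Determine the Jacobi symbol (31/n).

Reciprocity: 31 ≡ 3 and 1121 ≡ 1 (mod 4), so (31/1121) = +(1121/31).
Reduce top mod 31: now compute (5/31).
Reciprocity: 5 ≡ 1 and 31 ≡ 3 (mod 4), so (5/31) = +(31/5).
Reduce top mod 5: now compute (1/5).
Reached (1/5) = 1. Collecting the sign flips along the way, the symbol is +1.

1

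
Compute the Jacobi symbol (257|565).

-1

Reciprocity: 257 ≡ 1 and 565 ≡ 1 (mod 4), so (257/565) = +(565/257).
Reduce top mod 257: now compute (51/257).
Reciprocity: 51 ≡ 3 and 257 ≡ 1 (mod 4), so (51/257) = +(257/51).
Reduce top mod 51: now compute (2/51).
Pull out 2: since 51 ≡ 3 (mod 8), (2/51) = -1.
Reached (1/51) = 1. Collecting the sign flips along the way, the symbol is -1.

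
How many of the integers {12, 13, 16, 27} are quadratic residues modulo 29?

2

(12/29) = -1 → non-residue.
(13/29) = +1 → QR.
(16/29) = +1 → QR.
(27/29) = -1 → non-residue.
Total quadratic residues among the 4: 2.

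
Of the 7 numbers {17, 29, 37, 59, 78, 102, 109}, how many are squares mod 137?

(17/137) = +1 → QR.
(29/137) = -1 → non-residue.
(37/137) = +1 → QR.
(59/137) = +1 → QR.
(78/137) = +1 → QR.
(102/137) = -1 → non-residue.
(109/137) = +1 → QR.
Total quadratic residues among the 7: 5.

5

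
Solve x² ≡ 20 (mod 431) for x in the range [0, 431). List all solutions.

Since 431 ≡ 3 (mod 4), a square root of 20 is 20^((431+1)/4) = 20^108 mod 431.
Repeated squaring: 20^2≡400, 20^4≡99, 20^8≡319, 20^16≡45, 20^32≡301, 20^64≡91 (mod 431).
20^108 = 20^(64+32+8+4) ≡ 69 (mod 431).
Check: 69² = 4761 ≡ 20 (mod 431). The two roots are 69 and 362.

69, 362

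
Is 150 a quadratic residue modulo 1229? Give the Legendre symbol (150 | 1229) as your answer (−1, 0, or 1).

1

Pull out 2: since 1229 ≡ 5 (mod 8), (2/1229) = -1.
Reciprocity: 75 ≡ 3 and 1229 ≡ 1 (mod 4), so (75/1229) = +(1229/75).
Reduce top mod 75: now compute (29/75).
Reciprocity: 29 ≡ 1 and 75 ≡ 3 (mod 4), so (29/75) = +(75/29).
Reduce top mod 29: now compute (17/29).
Reciprocity: 17 ≡ 1 and 29 ≡ 1 (mod 4), so (17/29) = +(29/17).
Reduce top mod 17: now compute (12/17).
Pull out 2^2: since 17 ≡ 1 (mod 8), (2/17) = +1, so (2/17)^2 = +1.
Reciprocity: 3 ≡ 3 and 17 ≡ 1 (mod 4), so (3/17) = +(17/3).
Reduce top mod 3: now compute (2/3).
Pull out 2: since 3 ≡ 3 (mod 8), (2/3) = -1.
Reached (1/3) = 1. Collecting the sign flips along the way, the symbol is +1.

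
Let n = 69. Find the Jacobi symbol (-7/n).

-1

First reduce: -7 ≡ 62 (mod 69).
Pull out 2: since 69 ≡ 5 (mod 8), (2/69) = -1.
Reciprocity: 31 ≡ 3 and 69 ≡ 1 (mod 4), so (31/69) = +(69/31).
Reduce top mod 31: now compute (7/31).
Reciprocity: 7 ≡ 3 and 31 ≡ 3 (mod 4), so (7/31) = −(31/7).
Reduce top mod 7: now compute (3/7).
Reciprocity: 3 ≡ 3 and 7 ≡ 3 (mod 4), so (3/7) = −(7/3).
Reduce top mod 3: now compute (1/3).
Reached (1/3) = 1. Collecting the sign flips along the way, the symbol is -1.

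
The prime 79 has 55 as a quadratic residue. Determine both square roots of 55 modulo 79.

Since 79 ≡ 3 (mod 4), a square root of 55 is 55^((79+1)/4) = 55^20 mod 79.
Repeated squaring: 55^2≡23, 55^4≡55, 55^8≡23, 55^16≡55 (mod 79).
55^20 = 55^(16+4) ≡ 23 (mod 79).
Check: 23² = 529 ≡ 55 (mod 79). The two roots are 23 and 56.

23, 56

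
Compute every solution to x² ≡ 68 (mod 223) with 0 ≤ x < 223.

Since 223 ≡ 3 (mod 4), a square root of 68 is 68^((223+1)/4) = 68^56 mod 223.
Repeated squaring: 68^2≡164, 68^4≡136, 68^8≡210, 68^16≡169, 68^32≡17 (mod 223).
68^56 = 68^(32+16+8) ≡ 115 (mod 223).
Check: 115² = 13225 ≡ 68 (mod 223). The two roots are 108 and 115.

108, 115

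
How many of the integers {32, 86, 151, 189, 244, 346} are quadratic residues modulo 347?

(32/347) = -1 → non-residue.
(86/347) = -1 → non-residue.
(151/347) = -1 → non-residue.
(189/347) = -1 → non-residue.
(244/347) = +1 → QR.
(346/347) = -1 → non-residue.
Total quadratic residues among the 6: 1.

1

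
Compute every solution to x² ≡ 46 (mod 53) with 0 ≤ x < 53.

24, 29

53 ≡ 1 (mod 4), so we find a root by search.
Trying successive values, 24² = 576 ≡ 46 (mod 53). The other root is 53 − 24 = 29.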